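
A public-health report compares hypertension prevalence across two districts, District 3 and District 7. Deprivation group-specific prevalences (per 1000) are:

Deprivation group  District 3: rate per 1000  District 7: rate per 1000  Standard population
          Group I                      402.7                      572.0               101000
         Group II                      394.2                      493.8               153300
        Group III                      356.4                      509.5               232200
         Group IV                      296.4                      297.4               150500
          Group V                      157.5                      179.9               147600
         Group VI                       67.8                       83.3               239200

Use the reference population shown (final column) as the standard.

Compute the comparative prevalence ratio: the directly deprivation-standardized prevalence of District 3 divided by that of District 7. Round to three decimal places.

0.781

Standard total = 1023800; weights = 0.0987, 0.1497, 0.2268, 0.1470, 0.1442, 0.2336.
District 3: 0.0987×402.7 + 0.1497×394.2 + 0.2268×356.4 + 0.1470×296.4 + 0.1442×157.5 + 0.2336×67.8 = 261.7040 per 1000.
District 7: 0.0987×572.0 + 0.1497×493.8 + 0.2268×509.5 + 0.1470×297.4 + 0.1442×179.9 + 0.2336×83.3 = 335.0408 per 1000.
Ratio = 261.7040 ÷ 335.0408 = 0.78111.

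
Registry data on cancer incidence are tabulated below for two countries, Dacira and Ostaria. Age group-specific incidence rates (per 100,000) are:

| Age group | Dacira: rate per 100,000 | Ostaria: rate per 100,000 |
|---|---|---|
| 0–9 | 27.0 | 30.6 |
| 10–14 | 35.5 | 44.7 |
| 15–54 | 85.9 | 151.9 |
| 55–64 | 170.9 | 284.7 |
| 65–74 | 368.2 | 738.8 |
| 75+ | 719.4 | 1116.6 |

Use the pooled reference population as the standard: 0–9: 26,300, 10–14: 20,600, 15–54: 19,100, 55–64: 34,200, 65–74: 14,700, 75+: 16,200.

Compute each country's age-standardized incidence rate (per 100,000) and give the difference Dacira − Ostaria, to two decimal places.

-132.11

Standard total = 131,100; weights = 0.2006, 0.1571, 0.1457, 0.2609, 0.1121, 0.1236.
Dacira: 0.2006×27.0 + 0.1571×35.5 + 0.1457×85.9 + 0.2609×170.9 + 0.1121×368.2 + 0.1236×719.4 = 198.2738 per 100,000.
Ostaria: 0.2006×30.6 + 0.1571×44.7 + 0.1457×151.9 + 0.2609×284.7 + 0.1121×738.8 + 0.1236×1116.6 = 330.3807 per 100,000.
Difference = 198.2738 − 330.3807 = -132.1069.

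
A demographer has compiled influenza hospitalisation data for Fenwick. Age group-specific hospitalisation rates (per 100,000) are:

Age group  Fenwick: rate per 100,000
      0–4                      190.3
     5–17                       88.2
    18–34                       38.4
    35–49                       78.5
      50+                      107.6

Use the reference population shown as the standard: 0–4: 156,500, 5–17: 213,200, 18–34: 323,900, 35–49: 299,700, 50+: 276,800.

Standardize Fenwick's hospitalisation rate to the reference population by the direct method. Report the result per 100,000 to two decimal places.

Standard total = 1,270,100; weights = 0.1232, 0.1679, 0.2550, 0.2360, 0.2179.
Standardized rate: 0.1232×190.3 + 0.1679×88.2 + 0.2550×38.4 + 0.2360×78.5 + 0.2179×107.6 = 90.0197 per 100,000.

90.02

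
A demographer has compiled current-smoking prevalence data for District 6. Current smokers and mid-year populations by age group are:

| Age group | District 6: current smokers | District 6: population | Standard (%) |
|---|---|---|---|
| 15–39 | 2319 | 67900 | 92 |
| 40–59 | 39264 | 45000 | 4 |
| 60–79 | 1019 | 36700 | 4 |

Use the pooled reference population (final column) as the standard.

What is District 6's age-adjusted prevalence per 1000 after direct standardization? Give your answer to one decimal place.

67.4

Age-specific rates per 1000 for District 6: 34.153, 872.533, 27.766.
Standard weights: 0.92, 0.04, 0.04.
Standardized rate: 0.9200×34.153 + 0.0400×872.533 + 0.0400×27.766 = 67.4329 per 1000.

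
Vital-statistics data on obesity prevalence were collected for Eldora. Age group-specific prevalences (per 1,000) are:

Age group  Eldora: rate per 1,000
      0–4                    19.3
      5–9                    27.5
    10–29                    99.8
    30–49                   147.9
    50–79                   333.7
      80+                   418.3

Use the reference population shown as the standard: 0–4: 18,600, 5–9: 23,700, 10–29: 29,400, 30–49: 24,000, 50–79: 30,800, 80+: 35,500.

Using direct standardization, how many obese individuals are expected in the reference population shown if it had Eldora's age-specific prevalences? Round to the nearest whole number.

32622

Expected obese individuals = Σ (standard pop × age-specific rate ÷ 1,000)
= 18,600×19.3/1,000 + 23,700×27.5/1,000 + 29,400×99.8/1,000 + 24,000×147.9/1,000 + 30,800×333.7/1,000 + 35,500×418.3/1,000
= 358.98 + 651.75 + 2934.12 + 3549.60 + 10277.96 + 14849.65 = 32622.06.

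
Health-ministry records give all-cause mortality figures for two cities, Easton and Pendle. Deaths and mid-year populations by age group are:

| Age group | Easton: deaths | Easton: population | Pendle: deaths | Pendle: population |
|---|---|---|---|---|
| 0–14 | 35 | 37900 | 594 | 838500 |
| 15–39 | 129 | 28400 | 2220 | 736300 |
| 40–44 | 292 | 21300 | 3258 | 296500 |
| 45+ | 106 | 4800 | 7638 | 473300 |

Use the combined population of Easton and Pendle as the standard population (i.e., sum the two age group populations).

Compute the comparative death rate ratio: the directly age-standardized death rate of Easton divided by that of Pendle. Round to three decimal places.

1.358

Age-specific rates per 100000 for Easton: 92.35, 454.23, 1370.89, 2208.33.
For Pendle: 70.84, 301.51, 1098.82, 1613.78.
Combined standard total = 2437000; weights = 0.3596, 0.3138, 0.1304, 0.1962.
Easton: 0.3596×92.35 + 0.3138×454.23 + 0.1304×1370.89 + 0.1962×2208.33 = 787.7529 per 100000.
Pendle: 0.3596×70.84 + 0.3138×301.51 + 0.1304×1098.82 + 0.1962×1613.78 = 579.9748 per 100000.
Ratio = 787.7529 ÷ 579.9748 = 1.35825.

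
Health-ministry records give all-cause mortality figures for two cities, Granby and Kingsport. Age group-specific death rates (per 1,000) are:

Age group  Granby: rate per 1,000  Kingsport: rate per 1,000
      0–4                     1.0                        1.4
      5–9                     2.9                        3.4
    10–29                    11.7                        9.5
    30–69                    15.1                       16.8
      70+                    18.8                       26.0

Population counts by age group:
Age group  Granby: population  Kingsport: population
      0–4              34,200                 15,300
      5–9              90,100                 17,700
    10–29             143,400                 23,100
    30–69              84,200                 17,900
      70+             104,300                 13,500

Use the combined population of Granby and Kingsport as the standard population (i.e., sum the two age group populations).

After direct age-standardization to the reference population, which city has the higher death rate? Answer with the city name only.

Combined standard total = 543,700; weights = 0.0910, 0.1983, 0.3062, 0.1878, 0.2167.
Granby: 0.0910×1.0 + 0.1983×2.9 + 0.3062×11.7 + 0.1878×15.1 + 0.2167×18.8 = 11.1578 per 1,000.
Kingsport: 0.0910×1.4 + 0.1983×3.4 + 0.3062×9.5 + 0.1878×16.8 + 0.2167×26.0 = 12.4989 per 1,000.
The crude rates (11.41 vs 10.89) would put Granby higher, but that reflects its age composition; once standardized to a common age structure, Kingsport has the higher underlying rate.

Kingsport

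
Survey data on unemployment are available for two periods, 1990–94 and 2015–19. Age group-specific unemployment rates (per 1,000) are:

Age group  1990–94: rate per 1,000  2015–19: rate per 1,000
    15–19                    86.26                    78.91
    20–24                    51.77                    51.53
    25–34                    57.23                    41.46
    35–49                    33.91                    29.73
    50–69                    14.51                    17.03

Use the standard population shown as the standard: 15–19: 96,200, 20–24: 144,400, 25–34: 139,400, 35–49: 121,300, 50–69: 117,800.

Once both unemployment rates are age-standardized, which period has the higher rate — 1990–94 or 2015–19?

Standard total = 619,100; weights = 0.1554, 0.2332, 0.2252, 0.1959, 0.1903.
1990–94: 0.1554×86.26 + 0.2332×51.77 + 0.2252×57.23 + 0.1959×33.91 + 0.1903×14.51 = 47.7697 per 1,000.
2015–19: 0.1554×78.91 + 0.2332×51.53 + 0.2252×41.46 + 0.1959×29.73 + 0.1903×17.03 = 42.6813 per 1,000.

1990–94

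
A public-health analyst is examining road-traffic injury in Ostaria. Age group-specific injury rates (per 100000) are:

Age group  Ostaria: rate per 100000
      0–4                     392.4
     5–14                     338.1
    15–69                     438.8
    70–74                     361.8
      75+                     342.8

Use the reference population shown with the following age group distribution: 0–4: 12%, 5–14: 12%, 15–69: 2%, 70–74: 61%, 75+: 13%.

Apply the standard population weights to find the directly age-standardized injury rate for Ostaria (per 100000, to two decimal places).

Standard weights: 0.12, 0.12, 0.02, 0.61, 0.13.
Standardized rate: 0.1200×392.4 + 0.1200×338.1 + 0.0200×438.8 + 0.6100×361.8 + 0.1300×342.8 = 361.6980 per 100000.

361.70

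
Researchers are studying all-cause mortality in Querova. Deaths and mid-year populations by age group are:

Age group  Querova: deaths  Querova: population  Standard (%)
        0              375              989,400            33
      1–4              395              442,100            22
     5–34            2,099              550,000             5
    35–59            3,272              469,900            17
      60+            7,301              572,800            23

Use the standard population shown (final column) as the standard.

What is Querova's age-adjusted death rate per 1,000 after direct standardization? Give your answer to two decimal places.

4.63

Age-specific rates per 1,000 for Querova: 0.379, 0.893, 3.816, 6.963, 12.746.
Standard weights: 0.33, 0.22, 0.05, 0.17, 0.23.
Standardized rate: 0.3300×0.379 + 0.2200×0.893 + 0.0500×3.816 + 0.1700×6.963 + 0.2300×12.746 = 4.6278 per 1,000.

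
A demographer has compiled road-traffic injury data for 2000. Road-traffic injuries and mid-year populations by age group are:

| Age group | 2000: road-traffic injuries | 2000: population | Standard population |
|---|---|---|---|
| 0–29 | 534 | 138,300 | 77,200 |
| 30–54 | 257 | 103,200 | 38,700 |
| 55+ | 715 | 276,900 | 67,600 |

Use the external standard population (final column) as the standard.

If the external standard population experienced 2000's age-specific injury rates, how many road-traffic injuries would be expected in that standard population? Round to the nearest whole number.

569

Age-specific rates per 100,000 for 2000: 386.12, 249.03, 258.22.
Expected road-traffic injuries = Σ (standard pop × age-specific rate ÷ 100,000)
= 77,200×386.12/100,000 + 38,700×249.03/100,000 + 67,600×258.22/100,000
= 298.08 + 96.38 + 174.55 = 569.01.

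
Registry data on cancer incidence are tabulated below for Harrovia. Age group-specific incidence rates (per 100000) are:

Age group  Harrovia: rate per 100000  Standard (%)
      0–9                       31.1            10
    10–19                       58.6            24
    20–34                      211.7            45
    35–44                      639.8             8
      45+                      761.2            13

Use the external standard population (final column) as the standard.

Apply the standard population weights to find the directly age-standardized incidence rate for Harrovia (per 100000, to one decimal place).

Standard weights: 0.10, 0.24, 0.45, 0.08, 0.13.
Standardized rate: 0.1000×31.1 + 0.2400×58.6 + 0.4500×211.7 + 0.0800×639.8 + 0.1300×761.2 = 262.5790 per 100000.

262.6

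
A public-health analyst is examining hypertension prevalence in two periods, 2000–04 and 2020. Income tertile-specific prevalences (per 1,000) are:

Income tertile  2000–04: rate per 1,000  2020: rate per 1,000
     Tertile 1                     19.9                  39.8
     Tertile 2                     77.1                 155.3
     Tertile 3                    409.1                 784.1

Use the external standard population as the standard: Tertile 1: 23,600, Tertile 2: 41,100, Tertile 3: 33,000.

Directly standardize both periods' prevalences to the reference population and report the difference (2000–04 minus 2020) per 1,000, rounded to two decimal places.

-164.37

Standard total = 97,700; weights = 0.2416, 0.4207, 0.3378.
2000–04: 0.2416×19.9 + 0.4207×77.1 + 0.3378×409.1 = 175.4222 per 1,000.
2020: 0.2416×39.8 + 0.4207×155.3 + 0.3378×784.1 = 339.7893 per 1,000.
Difference = 175.4222 − 339.7893 = -164.3670.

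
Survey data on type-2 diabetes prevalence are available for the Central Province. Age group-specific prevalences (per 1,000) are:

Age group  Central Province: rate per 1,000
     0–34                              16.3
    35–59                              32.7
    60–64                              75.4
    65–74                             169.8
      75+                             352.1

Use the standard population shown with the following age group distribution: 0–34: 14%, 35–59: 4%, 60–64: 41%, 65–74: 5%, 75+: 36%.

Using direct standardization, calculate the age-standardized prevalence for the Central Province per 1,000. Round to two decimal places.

Standard weights: 0.14, 0.04, 0.41, 0.05, 0.36.
Standardized rate: 0.1400×16.3 + 0.0400×32.7 + 0.4100×75.4 + 0.0500×169.8 + 0.3600×352.1 = 169.7500 per 1,000.

169.75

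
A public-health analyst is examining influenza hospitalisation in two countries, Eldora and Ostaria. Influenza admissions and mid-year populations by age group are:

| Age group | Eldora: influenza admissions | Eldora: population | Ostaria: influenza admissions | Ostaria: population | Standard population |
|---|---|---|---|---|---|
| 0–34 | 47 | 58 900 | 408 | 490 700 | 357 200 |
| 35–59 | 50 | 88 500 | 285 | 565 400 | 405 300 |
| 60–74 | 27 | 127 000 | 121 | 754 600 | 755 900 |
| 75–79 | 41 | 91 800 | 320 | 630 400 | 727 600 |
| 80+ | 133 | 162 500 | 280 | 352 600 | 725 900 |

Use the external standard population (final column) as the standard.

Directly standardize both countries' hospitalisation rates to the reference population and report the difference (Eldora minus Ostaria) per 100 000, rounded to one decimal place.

0.9

Age-specific rates per 100 000 for Eldora: 79.80, 56.50, 21.26, 44.66, 81.85.
For Ostaria: 83.15, 50.41, 16.03, 50.76, 79.41.
Standard total = 2 971 900; weights = 0.1202, 0.1364, 0.2543, 0.2448, 0.2443.
Eldora: 0.1202×79.80 + 0.1364×56.50 + 0.2543×21.26 + 0.2448×44.66 + 0.2443×81.85 = 53.6291 per 100 000.
Ostaria: 0.1202×83.15 + 0.1364×50.41 + 0.2543×16.03 + 0.2448×50.76 + 0.2443×79.41 = 52.7704 per 100 000.
Difference = 53.6291 − 52.7704 = 0.8586.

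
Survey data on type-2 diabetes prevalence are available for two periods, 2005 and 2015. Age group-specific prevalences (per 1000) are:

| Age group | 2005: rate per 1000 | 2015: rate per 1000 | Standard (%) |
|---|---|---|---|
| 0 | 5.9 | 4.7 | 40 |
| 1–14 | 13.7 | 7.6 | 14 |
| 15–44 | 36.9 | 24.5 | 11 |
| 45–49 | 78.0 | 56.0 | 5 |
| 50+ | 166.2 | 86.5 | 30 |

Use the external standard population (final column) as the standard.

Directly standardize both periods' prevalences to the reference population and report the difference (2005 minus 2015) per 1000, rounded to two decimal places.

27.71

Standard weights: 0.40, 0.14, 0.11, 0.05, 0.30.
2005: 0.4000×5.9 + 0.1400×13.7 + 0.1100×36.9 + 0.0500×78.0 + 0.3000×166.2 = 62.0970 per 1000.
2015: 0.4000×4.7 + 0.1400×7.6 + 0.1100×24.5 + 0.0500×56.0 + 0.3000×86.5 = 34.3890 per 1000.
Difference = 62.0970 − 34.3890 = 27.7080.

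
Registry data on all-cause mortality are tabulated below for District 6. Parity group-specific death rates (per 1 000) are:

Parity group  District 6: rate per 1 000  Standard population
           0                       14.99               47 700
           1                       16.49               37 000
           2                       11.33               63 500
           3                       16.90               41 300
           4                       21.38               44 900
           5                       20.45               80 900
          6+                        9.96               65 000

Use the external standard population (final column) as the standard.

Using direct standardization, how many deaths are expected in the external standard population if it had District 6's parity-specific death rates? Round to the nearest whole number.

Expected deaths = Σ (standard pop × parity-specific rate ÷ 1 000)
= 47 700×14.99/1 000 + 37 000×16.49/1 000 + 63 500×11.33/1 000 + 41 300×16.90/1 000 + 44 900×21.38/1 000 + 80 900×20.45/1 000 + 65 000×9.96/1 000
= 715.02 + 610.13 + 719.46 + 697.97 + 959.96 + 1654.40 + 647.40 = 6004.35.

6004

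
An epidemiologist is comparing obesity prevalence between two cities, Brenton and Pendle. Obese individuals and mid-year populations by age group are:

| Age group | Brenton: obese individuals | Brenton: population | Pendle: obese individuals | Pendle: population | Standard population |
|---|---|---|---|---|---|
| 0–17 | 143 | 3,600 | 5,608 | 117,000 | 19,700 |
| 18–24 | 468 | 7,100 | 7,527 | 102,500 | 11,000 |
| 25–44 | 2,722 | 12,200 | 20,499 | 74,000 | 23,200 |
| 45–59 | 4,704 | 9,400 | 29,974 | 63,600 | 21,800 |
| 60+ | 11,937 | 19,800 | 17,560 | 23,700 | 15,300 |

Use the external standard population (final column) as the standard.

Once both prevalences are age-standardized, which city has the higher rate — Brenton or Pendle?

Age-specific rates per 1,000 for Brenton: 39.722, 65.915, 223.115, 500.426, 602.879.
For Pendle: 47.932, 73.434, 277.014, 471.289, 740.928.
Standard total = 91,000; weights = 0.2165, 0.1209, 0.2549, 0.2396, 0.1681.
Brenton: 0.2165×39.722 + 0.1209×65.915 + 0.2549×223.115 + 0.2396×500.426 + 0.1681×602.879 = 294.6943 per 1,000.
Pendle: 0.2165×47.932 + 0.1209×73.434 + 0.2549×277.014 + 0.2396×471.289 + 0.1681×740.928 = 327.3522 per 1,000.
The crude rates (383.38 vs 213.15) would put Brenton higher, but that reflects its age composition; once standardized to a common age structure, Pendle has the higher underlying rate.

Pendle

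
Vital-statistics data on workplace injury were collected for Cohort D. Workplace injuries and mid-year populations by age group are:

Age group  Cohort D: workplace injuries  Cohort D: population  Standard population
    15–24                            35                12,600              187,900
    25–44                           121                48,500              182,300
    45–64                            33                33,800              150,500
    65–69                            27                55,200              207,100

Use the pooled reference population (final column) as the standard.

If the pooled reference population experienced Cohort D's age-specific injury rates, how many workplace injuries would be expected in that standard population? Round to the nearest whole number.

1225

Age-specific rates per 10,000 for Cohort D: 27.78, 24.95, 9.76, 4.89.
Expected workplace injuries = Σ (standard pop × age-specific rate ÷ 10,000)
= 187,900×27.78/10,000 + 182,300×24.95/10,000 + 150,500×9.76/10,000 + 207,100×4.89/10,000
= 521.94 + 454.81 + 146.94 + 101.30 = 1224.99.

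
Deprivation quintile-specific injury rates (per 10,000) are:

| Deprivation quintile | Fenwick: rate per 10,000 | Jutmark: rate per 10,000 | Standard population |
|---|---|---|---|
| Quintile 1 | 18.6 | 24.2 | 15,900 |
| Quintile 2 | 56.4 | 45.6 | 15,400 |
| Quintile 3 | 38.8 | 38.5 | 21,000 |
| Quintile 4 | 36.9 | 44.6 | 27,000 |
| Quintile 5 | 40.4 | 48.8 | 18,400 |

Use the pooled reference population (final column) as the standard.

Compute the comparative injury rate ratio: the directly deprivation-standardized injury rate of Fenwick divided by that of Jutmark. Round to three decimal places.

Standard total = 97,700; weights = 0.1627, 0.1576, 0.2149, 0.2764, 0.1883.
Fenwick: 0.1627×18.6 + 0.1576×56.4 + 0.2149×38.8 + 0.2764×36.9 + 0.1883×40.4 = 38.0631 per 10,000.
Jutmark: 0.1627×24.2 + 0.1576×45.6 + 0.2149×38.5 + 0.2764×44.6 + 0.1883×48.8 = 40.9175 per 10,000.
Ratio = 38.0631 ÷ 40.9175 = 0.93024.

0.930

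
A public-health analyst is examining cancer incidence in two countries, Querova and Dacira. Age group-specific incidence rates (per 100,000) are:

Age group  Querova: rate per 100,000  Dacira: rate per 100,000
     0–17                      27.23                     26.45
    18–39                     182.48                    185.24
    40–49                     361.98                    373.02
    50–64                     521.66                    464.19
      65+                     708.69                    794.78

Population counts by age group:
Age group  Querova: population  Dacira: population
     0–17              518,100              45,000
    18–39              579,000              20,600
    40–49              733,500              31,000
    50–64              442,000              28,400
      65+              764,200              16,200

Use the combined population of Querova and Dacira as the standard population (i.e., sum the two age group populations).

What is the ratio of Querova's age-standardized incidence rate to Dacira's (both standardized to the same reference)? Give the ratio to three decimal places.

0.960

Combined standard total = 3,178,000; weights = 0.1772, 0.1887, 0.2406, 0.1480, 0.2456.
Querova: 0.1772×27.23 + 0.1887×182.48 + 0.2406×361.98 + 0.1480×521.66 + 0.2456×708.69 = 377.5747 per 100,000.
Dacira: 0.1772×26.45 + 0.1887×185.24 + 0.2406×373.02 + 0.1480×464.19 + 0.2456×794.78 = 393.2470 per 100,000.
Ratio = 377.5747 ÷ 393.2470 = 0.96015.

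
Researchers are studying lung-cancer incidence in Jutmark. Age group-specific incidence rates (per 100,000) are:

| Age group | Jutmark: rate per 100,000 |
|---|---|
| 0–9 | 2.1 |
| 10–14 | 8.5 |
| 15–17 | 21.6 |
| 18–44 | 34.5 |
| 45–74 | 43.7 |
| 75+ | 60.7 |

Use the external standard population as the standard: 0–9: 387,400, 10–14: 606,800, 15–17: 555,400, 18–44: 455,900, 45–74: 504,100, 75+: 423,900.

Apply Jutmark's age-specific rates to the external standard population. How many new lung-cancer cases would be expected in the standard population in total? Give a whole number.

Expected new lung-cancer cases = Σ (standard pop × age-specific rate ÷ 100,000)
= 387,400×2.1/100,000 + 606,800×8.5/100,000 + 555,400×21.6/100,000 + 455,900×34.5/100,000 + 504,100×43.7/100,000 + 423,900×60.7/100,000
= 8.14 + 51.58 + 119.97 + 157.29 + 220.29 + 257.31 = 814.56.

815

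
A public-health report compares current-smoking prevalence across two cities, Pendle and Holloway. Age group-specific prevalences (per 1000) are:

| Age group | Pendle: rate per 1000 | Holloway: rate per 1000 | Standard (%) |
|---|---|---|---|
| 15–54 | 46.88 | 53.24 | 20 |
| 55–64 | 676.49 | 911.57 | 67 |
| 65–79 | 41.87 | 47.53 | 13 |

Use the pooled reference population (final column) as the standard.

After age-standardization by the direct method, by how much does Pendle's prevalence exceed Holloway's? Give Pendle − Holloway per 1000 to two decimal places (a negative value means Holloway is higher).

-159.51

Standard weights: 0.20, 0.67, 0.13.
Pendle: 0.2000×46.88 + 0.6700×676.49 + 0.1300×41.87 = 468.0674 per 1000.
Holloway: 0.2000×53.24 + 0.6700×911.57 + 0.1300×47.53 = 627.5788 per 1000.
Difference = 468.0674 − 627.5788 = -159.5114.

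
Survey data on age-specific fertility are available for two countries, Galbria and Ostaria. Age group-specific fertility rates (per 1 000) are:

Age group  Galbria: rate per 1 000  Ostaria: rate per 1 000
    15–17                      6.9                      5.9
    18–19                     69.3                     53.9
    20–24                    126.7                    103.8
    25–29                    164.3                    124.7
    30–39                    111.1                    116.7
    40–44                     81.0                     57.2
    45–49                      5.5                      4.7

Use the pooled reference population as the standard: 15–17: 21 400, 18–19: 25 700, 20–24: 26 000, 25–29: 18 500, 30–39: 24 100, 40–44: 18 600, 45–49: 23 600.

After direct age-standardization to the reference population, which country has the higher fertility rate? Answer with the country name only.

Galbria

Standard total = 157 900; weights = 0.1355, 0.1628, 0.1647, 0.1172, 0.1526, 0.1178, 0.1495.
Galbria: 0.1355×6.9 + 0.1628×69.3 + 0.1647×126.7 + 0.1172×164.3 + 0.1526×111.1 + 0.1178×81.0 + 0.1495×5.5 = 79.6474 per 1 000.
Ostaria: 0.1355×5.9 + 0.1628×53.9 + 0.1647×103.8 + 0.1172×124.7 + 0.1526×116.7 + 0.1178×57.2 + 0.1495×4.7 = 66.5266 per 1 000.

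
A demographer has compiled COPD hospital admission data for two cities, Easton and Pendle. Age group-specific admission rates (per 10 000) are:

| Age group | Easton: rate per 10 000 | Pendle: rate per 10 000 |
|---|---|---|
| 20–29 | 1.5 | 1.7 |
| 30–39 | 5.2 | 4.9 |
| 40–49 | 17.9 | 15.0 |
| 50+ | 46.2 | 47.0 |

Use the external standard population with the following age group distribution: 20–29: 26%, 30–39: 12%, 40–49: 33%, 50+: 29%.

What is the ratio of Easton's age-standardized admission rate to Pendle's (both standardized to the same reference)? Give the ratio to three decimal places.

1.036

Standard weights: 0.26, 0.12, 0.33, 0.29.
Easton: 0.2600×1.5 + 0.1200×5.2 + 0.3300×17.9 + 0.2900×46.2 = 20.3190 per 10 000.
Pendle: 0.2600×1.7 + 0.1200×4.9 + 0.3300×15.0 + 0.2900×47.0 = 19.6100 per 10 000.
Ratio = 20.3190 ÷ 19.6100 = 1.03616.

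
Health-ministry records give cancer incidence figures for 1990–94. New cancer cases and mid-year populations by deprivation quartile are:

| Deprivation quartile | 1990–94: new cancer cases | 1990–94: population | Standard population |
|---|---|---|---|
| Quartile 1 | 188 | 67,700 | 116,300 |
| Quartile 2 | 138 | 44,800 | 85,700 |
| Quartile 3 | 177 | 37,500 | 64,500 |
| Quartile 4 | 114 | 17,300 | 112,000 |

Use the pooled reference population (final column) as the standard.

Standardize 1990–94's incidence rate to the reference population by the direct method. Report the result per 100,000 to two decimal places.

430.49

Deprivation-specific rates per 100,000 for 1990–94: 277.70, 308.04, 472.00, 658.96.
Standard total = 378,500; weights = 0.3073, 0.2264, 0.1704, 0.2959.
Standardized rate: 0.3073×277.70 + 0.2264×308.04 + 0.1704×472.00 + 0.2959×658.96 = 430.4944 per 100,000.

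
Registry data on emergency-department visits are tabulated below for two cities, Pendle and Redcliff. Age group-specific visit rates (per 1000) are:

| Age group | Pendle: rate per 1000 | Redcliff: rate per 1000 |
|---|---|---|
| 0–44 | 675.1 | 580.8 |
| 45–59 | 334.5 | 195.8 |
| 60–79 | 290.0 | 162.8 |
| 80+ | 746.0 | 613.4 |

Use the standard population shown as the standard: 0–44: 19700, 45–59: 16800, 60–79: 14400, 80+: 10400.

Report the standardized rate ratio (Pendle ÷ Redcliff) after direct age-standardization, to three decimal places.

Standard total = 61300; weights = 0.3214, 0.2741, 0.2349, 0.1697.
Pendle: 0.3214×675.1 + 0.2741×334.5 + 0.2349×290.0 + 0.1697×746.0 = 503.3192 per 1000.
Redcliff: 0.3214×580.8 + 0.2741×195.8 + 0.2349×162.8 + 0.1697×613.4 = 382.6245 per 1000.
Ratio = 503.3192 ÷ 382.6245 = 1.31544.

1.315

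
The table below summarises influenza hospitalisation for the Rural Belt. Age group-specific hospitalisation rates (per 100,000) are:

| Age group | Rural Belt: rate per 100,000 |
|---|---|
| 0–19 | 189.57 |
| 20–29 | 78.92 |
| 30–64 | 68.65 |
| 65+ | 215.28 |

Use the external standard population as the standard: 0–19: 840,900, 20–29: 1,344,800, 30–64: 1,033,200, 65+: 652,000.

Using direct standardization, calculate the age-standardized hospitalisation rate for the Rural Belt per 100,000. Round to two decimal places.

Standard total = 3,870,900; weights = 0.2172, 0.3474, 0.2669, 0.1684.
Standardized rate: 0.2172×189.57 + 0.3474×78.92 + 0.2669×68.65 + 0.1684×215.28 = 123.1840 per 100,000.

123.18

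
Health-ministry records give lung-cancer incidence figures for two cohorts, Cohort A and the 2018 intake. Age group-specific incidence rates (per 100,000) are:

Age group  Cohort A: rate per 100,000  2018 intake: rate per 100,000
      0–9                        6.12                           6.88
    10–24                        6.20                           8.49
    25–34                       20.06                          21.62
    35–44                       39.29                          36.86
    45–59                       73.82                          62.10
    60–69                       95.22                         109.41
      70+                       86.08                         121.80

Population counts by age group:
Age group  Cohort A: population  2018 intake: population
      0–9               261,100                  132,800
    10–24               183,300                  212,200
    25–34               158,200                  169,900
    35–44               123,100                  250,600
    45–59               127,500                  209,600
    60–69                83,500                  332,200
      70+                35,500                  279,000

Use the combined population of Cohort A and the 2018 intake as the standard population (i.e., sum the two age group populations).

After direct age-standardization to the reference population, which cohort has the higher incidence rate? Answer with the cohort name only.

Combined standard total = 2,558,500; weights = 0.1540, 0.1546, 0.1282, 0.1461, 0.1318, 0.1625, 0.1229.
Cohort A: 0.1540×6.12 + 0.1546×6.20 + 0.1282×20.06 + 0.1461×39.29 + 0.1318×73.82 + 0.1625×95.22 + 0.1229×86.08 = 45.9906 per 100,000.
The 2018 intake: 0.1540×6.88 + 0.1546×8.49 + 0.1282×21.62 + 0.1461×36.86 + 0.1318×62.10 + 0.1625×109.41 + 0.1229×121.80 = 51.4589 per 100,000.

2018 intake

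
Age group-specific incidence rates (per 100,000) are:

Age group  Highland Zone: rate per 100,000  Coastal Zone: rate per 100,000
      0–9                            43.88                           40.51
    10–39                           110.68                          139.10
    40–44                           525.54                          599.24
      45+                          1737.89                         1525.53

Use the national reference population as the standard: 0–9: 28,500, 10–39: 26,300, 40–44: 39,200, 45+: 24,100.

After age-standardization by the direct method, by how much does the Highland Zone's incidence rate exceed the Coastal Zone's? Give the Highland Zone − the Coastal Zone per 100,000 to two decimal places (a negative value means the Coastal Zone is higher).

13.36

Standard total = 118,100; weights = 0.2413, 0.2227, 0.3319, 0.2041.
The Highland Zone: 0.2413×43.88 + 0.2227×110.68 + 0.3319×525.54 + 0.2041×1737.89 = 564.3165 per 100,000.
The Coastal Zone: 0.2413×40.51 + 0.2227×139.10 + 0.3319×599.24 + 0.2041×1525.53 = 550.9597 per 100,000.
Difference = 564.3165 − 550.9597 = 13.3568.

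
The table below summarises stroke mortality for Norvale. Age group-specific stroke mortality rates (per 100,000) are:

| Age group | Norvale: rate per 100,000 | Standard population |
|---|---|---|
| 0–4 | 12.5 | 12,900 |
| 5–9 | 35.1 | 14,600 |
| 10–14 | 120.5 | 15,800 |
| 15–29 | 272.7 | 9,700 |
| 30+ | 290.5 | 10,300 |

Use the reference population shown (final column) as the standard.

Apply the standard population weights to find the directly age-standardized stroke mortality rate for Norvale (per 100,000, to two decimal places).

129.78

Standard total = 63,300; weights = 0.2038, 0.2306, 0.2496, 0.1532, 0.1627.
Standardized rate: 0.2038×12.5 + 0.2306×35.1 + 0.2496×120.5 + 0.1532×272.7 + 0.1627×290.5 = 129.7780 per 100,000.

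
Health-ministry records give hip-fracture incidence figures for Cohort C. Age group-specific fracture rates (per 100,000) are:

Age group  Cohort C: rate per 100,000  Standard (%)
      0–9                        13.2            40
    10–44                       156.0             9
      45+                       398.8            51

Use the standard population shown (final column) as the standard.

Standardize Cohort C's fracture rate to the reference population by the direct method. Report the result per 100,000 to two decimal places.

222.71

Standard weights: 0.40, 0.09, 0.51.
Standardized rate: 0.4000×13.2 + 0.0900×156.0 + 0.5100×398.8 = 222.7080 per 100,000.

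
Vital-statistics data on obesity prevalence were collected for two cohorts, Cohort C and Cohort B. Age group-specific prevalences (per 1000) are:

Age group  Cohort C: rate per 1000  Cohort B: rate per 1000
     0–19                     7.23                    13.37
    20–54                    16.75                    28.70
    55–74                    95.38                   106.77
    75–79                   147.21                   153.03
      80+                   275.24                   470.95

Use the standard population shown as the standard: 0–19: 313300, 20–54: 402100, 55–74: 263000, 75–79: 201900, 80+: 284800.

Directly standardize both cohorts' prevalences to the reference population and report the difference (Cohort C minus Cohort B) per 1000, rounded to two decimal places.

-45.48

Standard total = 1465100; weights = 0.2138, 0.2745, 0.1795, 0.1378, 0.1944.
Cohort C: 0.2138×7.23 + 0.2745×16.75 + 0.1795×95.38 + 0.1378×147.21 + 0.1944×275.24 = 97.0550 per 1000.
Cohort B: 0.2138×13.37 + 0.2745×28.70 + 0.1795×106.77 + 0.1378×153.03 + 0.1944×470.95 = 142.5383 per 1000.
Difference = 97.0550 − 142.5383 = -45.4833.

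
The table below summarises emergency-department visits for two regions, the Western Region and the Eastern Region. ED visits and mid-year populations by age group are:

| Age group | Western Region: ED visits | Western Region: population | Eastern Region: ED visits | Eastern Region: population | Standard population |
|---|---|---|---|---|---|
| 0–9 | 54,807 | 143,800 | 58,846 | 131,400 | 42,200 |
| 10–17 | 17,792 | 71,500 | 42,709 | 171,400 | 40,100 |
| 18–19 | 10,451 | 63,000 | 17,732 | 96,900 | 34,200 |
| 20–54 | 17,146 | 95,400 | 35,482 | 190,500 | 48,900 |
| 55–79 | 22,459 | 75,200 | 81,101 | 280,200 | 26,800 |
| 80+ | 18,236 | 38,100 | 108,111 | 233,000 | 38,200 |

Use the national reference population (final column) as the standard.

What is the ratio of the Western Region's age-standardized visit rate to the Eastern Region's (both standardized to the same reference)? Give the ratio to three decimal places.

Age-specific rates per 1,000 for the Western Region: 381.134, 248.839, 165.889, 179.727, 298.657, 478.635.
For the Eastern Region: 447.839, 249.177, 182.993, 186.257, 289.440, 463.996.
Standard total = 230,400; weights = 0.1832, 0.1740, 0.1484, 0.2122, 0.1163, 0.1658.
The Western Region: 0.1832×381.134 + 0.1740×248.839 + 0.1484×165.889 + 0.2122×179.727 + 0.1163×298.657 + 0.1658×478.635 = 289.9836 per 1,000.
The Eastern Region: 0.1832×447.839 + 0.1740×249.177 + 0.1484×182.993 + 0.2122×186.257 + 0.1163×289.440 + 0.1658×463.996 = 302.6856 per 1,000.
Ratio = 289.9836 ÷ 302.6856 = 0.95804.

0.958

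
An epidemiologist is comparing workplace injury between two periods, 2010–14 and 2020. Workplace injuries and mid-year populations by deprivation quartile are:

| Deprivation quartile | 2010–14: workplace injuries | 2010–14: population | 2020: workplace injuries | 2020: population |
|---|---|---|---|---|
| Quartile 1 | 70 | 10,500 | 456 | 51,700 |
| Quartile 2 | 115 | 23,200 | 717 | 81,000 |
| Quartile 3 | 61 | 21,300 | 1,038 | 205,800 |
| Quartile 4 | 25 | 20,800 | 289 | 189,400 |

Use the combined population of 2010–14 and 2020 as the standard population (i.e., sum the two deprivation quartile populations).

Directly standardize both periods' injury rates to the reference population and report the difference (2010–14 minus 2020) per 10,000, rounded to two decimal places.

-18.27

Deprivation-specific rates per 10,000 for 2010–14: 66.67, 49.57, 28.64, 12.02.
For 2020: 88.20, 88.52, 50.44, 15.26.
Combined standard total = 603,700; weights = 0.1030, 0.1726, 0.3762, 0.3482.
2010–14: 0.1030×66.67 + 0.1726×49.57 + 0.3762×28.64 + 0.3482×12.02 = 30.3826 per 10,000.
2020: 0.1030×88.20 + 0.1726×88.52 + 0.3762×50.44 + 0.3482×15.26 = 48.6524 per 10,000.
Difference = 30.3826 − 48.6524 = -18.2697.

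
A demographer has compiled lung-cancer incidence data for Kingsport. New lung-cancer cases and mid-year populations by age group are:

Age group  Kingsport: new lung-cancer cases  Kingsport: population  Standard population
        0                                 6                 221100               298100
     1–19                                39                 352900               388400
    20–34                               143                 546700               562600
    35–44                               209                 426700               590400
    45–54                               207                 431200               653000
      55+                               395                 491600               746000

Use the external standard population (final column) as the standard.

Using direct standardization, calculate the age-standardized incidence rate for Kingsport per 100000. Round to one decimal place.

Age-specific rates per 100000 for Kingsport: 2.71, 11.05, 26.16, 48.98, 48.01, 80.35.
Standard total = 3238500; weights = 0.0920, 0.1199, 0.1737, 0.1823, 0.2016, 0.2304.
Standardized rate: 0.0920×2.71 + 0.1199×11.05 + 0.1737×26.16 + 0.1823×48.98 + 0.2016×48.01 + 0.2304×80.35 = 43.2373 per 100000.

43.2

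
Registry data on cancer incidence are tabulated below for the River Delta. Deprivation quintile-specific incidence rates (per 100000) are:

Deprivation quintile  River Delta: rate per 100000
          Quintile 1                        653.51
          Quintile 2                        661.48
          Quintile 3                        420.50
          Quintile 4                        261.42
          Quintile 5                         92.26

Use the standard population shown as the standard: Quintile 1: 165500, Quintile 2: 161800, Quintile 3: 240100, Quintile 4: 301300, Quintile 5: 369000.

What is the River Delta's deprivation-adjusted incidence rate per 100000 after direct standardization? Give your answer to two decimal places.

Standard total = 1237700; weights = 0.1337, 0.1307, 0.1940, 0.2434, 0.2981.
Standardized rate: 0.1337×653.51 + 0.1307×661.48 + 0.1940×420.50 + 0.2434×261.42 + 0.2981×92.26 = 346.5745 per 100000.

346.57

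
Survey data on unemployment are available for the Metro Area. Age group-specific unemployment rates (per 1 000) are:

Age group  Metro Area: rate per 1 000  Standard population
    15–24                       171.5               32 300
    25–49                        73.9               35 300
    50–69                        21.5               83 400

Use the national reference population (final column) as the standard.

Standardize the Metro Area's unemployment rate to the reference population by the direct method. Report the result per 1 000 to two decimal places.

Standard total = 151 000; weights = 0.2139, 0.2338, 0.5523.
Standardized rate: 0.2139×171.5 + 0.2338×73.9 + 0.5523×21.5 = 65.8359 per 1 000.

65.84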